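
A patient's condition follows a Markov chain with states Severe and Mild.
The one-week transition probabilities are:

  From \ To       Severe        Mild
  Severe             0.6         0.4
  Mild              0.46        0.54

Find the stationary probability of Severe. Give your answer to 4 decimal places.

Let the stationary distribution be π with π = πP and π_1 + π_2 = 1.
π_1 = 0.6·π_1 + 0.46·π_2
Solving with the normalization constraint gives π = (0.5349, 0.4651).
So the stationary probability of Severe is 0.5349.

0.5349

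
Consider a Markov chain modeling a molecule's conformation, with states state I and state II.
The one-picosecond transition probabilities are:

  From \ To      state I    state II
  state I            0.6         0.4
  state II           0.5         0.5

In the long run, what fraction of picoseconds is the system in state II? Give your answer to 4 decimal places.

Let the stationary distribution be π with π = πP and π_1 + π_2 = 1.
π_1 = 0.6·π_1 + 0.5·π_2
Solving with the normalization constraint gives π = (0.5556, 0.4444).
So the stationary probability of state II is 0.4444.

0.4444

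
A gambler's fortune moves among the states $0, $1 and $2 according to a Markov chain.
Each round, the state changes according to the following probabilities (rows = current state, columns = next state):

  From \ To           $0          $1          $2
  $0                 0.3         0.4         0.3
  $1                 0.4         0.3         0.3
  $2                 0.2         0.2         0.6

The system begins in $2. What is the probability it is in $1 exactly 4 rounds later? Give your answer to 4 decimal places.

Propagate the distribution vector 4 rounds from $2.
After 0 rounds: (0.0000, 0.0000, 1.0000)
After 1 round: (0.2000, 0.2000, 0.6000)
After 2 rounds: (0.2600, 0.2600, 0.4800)
After 3 rounds: (0.2780, 0.2780, 0.4440)
After 4 rounds: (0.2834, 0.2834, 0.4332)
P(in $1 after 4 rounds) = 0.2834

0.2834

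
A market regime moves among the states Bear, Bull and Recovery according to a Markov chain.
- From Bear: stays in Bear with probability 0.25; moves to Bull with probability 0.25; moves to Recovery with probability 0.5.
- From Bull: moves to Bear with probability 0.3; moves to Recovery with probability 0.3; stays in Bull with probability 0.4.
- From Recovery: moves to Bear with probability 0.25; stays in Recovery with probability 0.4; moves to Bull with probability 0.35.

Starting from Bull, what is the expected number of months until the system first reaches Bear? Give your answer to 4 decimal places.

3.5294

Let t(s) be the expected number of months to first reach Bear from state s, with t(Bear) = 0. Conditioning on the first month:
t(Bull) = 1 + 0.4·t(Bull) + 0.3·t(Recovery)
t(Recovery) = 1 + 0.35·t(Bull) + 0.4·t(Recovery)
Solving: t(Bull) = 3.5294, t(Recovery) = 3.7255.
Expected months from Bull to Bear: 3.5294.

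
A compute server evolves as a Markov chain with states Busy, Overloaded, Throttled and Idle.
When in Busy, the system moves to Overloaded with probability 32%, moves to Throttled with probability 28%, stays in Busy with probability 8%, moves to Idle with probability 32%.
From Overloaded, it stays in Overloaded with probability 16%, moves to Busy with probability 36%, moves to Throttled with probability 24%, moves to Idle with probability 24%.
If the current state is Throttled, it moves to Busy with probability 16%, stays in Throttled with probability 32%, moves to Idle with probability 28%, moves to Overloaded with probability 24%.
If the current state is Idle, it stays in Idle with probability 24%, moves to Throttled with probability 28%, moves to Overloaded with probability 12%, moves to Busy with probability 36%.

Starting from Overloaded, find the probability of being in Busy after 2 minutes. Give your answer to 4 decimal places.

0.2112

Propagate the distribution vector 2 minutes from Overloaded.
After 0 minutes: (0.0000, 1.0000, 0.0000, 0.0000)
After 1 minute: (0.3600, 0.1600, 0.2400, 0.2400)
After 2 minutes: (0.2112, 0.2272, 0.2832, 0.2784)
P(in Busy after 2 minutes) = 0.2112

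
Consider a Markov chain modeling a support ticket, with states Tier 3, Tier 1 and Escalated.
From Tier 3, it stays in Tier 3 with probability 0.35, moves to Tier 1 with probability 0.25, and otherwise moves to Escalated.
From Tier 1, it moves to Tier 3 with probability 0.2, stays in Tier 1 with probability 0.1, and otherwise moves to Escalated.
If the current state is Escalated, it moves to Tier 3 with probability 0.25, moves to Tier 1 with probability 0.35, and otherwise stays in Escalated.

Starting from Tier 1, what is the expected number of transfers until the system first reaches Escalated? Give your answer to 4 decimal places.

Let t(s) be the expected number of transfers to first reach Escalated from state s, with t(Escalated) = 0. Conditioning on the first transfer:
t(Tier 3) = 1 + 0.35·t(Tier 3) + 0.25·t(Tier 1)
t(Tier 1) = 1 + 0.2·t(Tier 3) + 0.1·t(Tier 1)
Solving: t(Tier 3) = 2.1495, t(Tier 1) = 1.5888.
Expected transfers from Tier 1 to Escalated: 1.5888.

1.5888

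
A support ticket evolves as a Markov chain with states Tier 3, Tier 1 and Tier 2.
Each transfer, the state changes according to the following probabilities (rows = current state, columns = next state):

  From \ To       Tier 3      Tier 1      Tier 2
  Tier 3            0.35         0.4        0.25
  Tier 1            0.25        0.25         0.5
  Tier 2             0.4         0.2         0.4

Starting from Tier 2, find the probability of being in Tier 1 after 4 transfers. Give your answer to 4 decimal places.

Propagate the distribution vector 4 transfers from Tier 2.
After 0 transfers: (0.0000, 0.0000, 1.0000)
After 1 transfer: (0.4000, 0.2000, 0.4000)
After 2 transfers: (0.3500, 0.2900, 0.3600)
After 3 transfers: (0.3390, 0.2845, 0.3765)
After 4 transfers: (0.3404, 0.2820, 0.3776)
P(in Tier 1 after 4 transfers) = 0.2820

0.2820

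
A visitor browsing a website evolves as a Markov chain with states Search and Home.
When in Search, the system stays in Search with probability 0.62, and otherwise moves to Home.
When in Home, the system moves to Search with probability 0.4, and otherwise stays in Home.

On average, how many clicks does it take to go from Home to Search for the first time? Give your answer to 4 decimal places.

2.5000

Let t(s) be the expected number of clicks to first reach Search from state s, with t(Search) = 0. Conditioning on the first click:
t(Home) = 1 + 0.6·t(Home)
Solving: t(Home) = 2.5000.
Expected clicks from Home to Search: 2.5000.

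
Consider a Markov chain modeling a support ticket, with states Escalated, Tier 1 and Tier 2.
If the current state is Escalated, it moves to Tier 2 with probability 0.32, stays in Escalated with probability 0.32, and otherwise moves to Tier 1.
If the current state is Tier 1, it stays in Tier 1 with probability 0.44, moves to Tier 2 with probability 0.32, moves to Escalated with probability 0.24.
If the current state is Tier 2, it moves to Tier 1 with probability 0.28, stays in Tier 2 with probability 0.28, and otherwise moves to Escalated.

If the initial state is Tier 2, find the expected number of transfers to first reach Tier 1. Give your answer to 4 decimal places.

Let t(s) be the expected number of transfers to first reach Tier 1 from state s, with t(Tier 1) = 0. Conditioning on the first transfer:
t(Escalated) = 1 + 0.32·t(Escalated) + 0.32·t(Tier 2)
t(Tier 2) = 1 + 0.44·t(Escalated) + 0.28·t(Tier 2)
Solving: t(Escalated) = 2.9817, t(Tier 2) = 3.2110.
Expected transfers from Tier 2 to Tier 1: 3.2110.

3.2110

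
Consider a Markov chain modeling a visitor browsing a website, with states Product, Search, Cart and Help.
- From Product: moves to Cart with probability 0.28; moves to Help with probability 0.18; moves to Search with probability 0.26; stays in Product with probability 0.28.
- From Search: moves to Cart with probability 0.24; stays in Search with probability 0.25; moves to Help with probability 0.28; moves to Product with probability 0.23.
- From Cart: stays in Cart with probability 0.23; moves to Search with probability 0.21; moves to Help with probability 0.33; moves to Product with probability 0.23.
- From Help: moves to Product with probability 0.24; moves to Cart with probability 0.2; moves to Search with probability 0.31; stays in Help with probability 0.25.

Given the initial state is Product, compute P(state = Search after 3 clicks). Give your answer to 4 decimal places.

0.2584

Propagate the distribution vector 3 clicks from Product.
After 0 clicks: (1.0000, 0.0000, 0.0000, 0.0000)
After 1 click: (0.2800, 0.2600, 0.2800, 0.1800)
After 2 clicks: (0.2458, 0.2524, 0.2412, 0.2606)
After 3 clicks: (0.2449, 0.2584, 0.2370, 0.2597)
P(in Search after 3 clicks) = 0.2584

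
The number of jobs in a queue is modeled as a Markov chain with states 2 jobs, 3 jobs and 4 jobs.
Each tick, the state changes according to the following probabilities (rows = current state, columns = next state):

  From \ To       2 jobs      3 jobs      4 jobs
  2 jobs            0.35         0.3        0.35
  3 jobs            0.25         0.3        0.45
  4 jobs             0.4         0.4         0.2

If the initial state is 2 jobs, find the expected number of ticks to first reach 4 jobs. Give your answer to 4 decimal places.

2.6316

Let t(s) be the expected number of ticks to first reach 4 jobs from state s, with t(4 jobs) = 0. Conditioning on the first tick:
t(2 jobs) = 1 + 0.35·t(2 jobs) + 0.3·t(3 jobs)
t(3 jobs) = 1 + 0.25·t(2 jobs) + 0.3·t(3 jobs)
Solving: t(2 jobs) = 2.6316, t(3 jobs) = 2.3684.
Expected ticks from 2 jobs to 4 jobs: 2.6316.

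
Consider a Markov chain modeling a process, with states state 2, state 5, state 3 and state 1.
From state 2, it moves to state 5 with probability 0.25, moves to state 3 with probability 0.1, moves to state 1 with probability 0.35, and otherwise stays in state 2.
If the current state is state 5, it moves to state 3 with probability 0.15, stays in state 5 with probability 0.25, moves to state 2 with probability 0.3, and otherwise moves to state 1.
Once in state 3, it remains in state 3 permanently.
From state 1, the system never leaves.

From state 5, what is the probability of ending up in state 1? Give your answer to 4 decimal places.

0.7000

Let h(s) be the probability of absorption at state 1 starting from transient state s. Then h(state 1) = 1 and h(state 3) = 0. By first-step analysis:
h(state 2) = 0.3·h(state 2) + 0.25·h(state 5) + 0.1·0 + 0.35·1
h(state 5) = 0.3·h(state 2) + 0.25·h(state 5) + 0.15·0 + 0.3·1
Solving: h(state 2) = 0.7500, h(state 5) = 0.7000.
Starting from state 5, the probability is 0.7000.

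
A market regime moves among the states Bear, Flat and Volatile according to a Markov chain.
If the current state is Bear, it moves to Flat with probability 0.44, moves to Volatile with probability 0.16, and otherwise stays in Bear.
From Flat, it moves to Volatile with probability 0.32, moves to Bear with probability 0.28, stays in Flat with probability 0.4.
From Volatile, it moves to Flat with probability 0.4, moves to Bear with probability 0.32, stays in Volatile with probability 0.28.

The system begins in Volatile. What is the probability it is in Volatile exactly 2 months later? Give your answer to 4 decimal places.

Sum over the intermediate state after 1 month:
P = P(Volatile→Bear)·P(Bear→Volatile) + P(Volatile→Flat)·P(Flat→Volatile) + P(Volatile→Volatile)·P(Volatile→Volatile)
  = 0.32×0.16 + 0.4×0.32 + 0.28×0.28
  = 0.0512 + 0.1280 + 0.0784 = 0.2576

0.2576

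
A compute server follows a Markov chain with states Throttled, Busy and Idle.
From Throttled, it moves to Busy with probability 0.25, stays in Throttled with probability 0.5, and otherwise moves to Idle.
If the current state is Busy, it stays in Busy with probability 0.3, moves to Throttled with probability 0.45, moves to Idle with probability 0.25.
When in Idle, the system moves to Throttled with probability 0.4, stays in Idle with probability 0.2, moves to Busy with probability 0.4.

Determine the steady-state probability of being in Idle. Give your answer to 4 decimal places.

0.2381

Let the stationary distribution be π with π = πP and π_1 + π_2 + π_3 = 1.
π_1 = 0.5·π_1 + 0.45·π_2 + 0.4·π_3
π_2 = 0.25·π_1 + 0.3·π_2 + 0.4·π_3
Solving with the normalization constraint gives π = (0.4612, 0.3008, 0.2381).
So the stationary probability of Idle is 0.2381.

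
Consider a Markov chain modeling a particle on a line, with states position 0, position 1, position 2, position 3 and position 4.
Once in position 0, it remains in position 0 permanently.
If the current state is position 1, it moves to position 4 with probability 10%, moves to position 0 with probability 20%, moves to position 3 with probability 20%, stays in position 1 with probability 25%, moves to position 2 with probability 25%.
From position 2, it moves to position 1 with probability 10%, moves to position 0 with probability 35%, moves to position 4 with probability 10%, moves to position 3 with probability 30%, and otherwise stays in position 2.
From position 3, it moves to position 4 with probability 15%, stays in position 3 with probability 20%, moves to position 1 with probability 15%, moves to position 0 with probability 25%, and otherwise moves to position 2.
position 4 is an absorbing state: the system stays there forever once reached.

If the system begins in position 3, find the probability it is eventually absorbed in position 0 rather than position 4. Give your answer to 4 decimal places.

0.6693

Let h(s) be the probability of absorption at position 0 starting from transient state s. Then h(position 0) = 1 and h(position 4) = 0. By first-step analysis:
h(position 1) = 0.2·1 + 0.25·h(position 1) + 0.25·h(position 2) + 0.2·h(position 3) + 0.1·0
h(position 2) = 0.35·1 + 0.1·h(position 1) + 0.15·h(position 2) + 0.3·h(position 3) + 0.1·0
h(position 3) = 0.25·1 + 0.15·h(position 1) + 0.25·h(position 2) + 0.2·h(position 3) + 0.15·0
Solving: h(position 1) = 0.6881, h(position 2) = 0.7290, h(position 3) = 0.6693.
Starting from position 3, the probability is 0.6693.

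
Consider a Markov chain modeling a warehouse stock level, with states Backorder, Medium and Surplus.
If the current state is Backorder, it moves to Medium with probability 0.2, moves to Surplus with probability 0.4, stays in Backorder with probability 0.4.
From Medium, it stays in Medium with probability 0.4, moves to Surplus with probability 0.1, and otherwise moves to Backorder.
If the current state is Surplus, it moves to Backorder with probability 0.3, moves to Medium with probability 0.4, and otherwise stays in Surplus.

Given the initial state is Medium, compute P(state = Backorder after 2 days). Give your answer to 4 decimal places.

0.4300

Sum over the intermediate state after 1 day:
P = P(Medium→Backorder)·P(Backorder→Backorder) + P(Medium→Medium)·P(Medium→Backorder) + P(Medium→Surplus)·P(Surplus→Backorder)
  = 0.5×0.4 + 0.4×0.5 + 0.1×0.3
  = 0.2000 + 0.2000 + 0.0300 = 0.4300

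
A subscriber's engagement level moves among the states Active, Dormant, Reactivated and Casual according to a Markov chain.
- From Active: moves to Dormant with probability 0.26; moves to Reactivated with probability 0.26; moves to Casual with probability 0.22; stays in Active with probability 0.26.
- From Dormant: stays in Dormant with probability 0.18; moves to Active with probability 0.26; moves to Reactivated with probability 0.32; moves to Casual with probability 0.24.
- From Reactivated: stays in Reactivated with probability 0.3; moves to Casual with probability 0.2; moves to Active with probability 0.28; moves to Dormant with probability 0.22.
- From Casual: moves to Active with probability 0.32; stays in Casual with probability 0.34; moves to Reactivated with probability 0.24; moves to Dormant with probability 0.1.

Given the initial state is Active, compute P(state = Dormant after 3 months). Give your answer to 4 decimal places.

0.1938

Propagate the distribution vector 3 months from Active.
After 0 months: (1.0000, 0.0000, 0.0000, 0.0000)
After 1 month: (0.2600, 0.2600, 0.2600, 0.2200)
After 2 months: (0.2784, 0.1936, 0.2816, 0.2464)
After 3 months: (0.2804, 0.1938, 0.2780, 0.2478)
P(in Dormant after 3 months) = 0.1938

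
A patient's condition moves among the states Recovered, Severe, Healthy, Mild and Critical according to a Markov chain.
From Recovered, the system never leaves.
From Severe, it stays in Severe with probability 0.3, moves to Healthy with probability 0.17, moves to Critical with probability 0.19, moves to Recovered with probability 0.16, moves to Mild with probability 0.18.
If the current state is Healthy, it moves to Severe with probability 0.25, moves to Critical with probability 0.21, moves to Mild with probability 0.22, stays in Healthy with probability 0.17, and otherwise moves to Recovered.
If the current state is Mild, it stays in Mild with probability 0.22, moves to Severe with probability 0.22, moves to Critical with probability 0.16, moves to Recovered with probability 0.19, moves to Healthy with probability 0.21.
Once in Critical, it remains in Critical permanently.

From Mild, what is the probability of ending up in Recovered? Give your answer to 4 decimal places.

Let h(s) be the probability of absorption at Recovered starting from transient state s. Then h(Recovered) = 1 and h(Critical) = 0. By first-step analysis:
h(Severe) = 0.16·1 + 0.3·h(Severe) + 0.17·h(Healthy) + 0.18·h(Mild) + 0.19·0
h(Healthy) = 0.15·1 + 0.25·h(Severe) + 0.17·h(Healthy) + 0.22·h(Mild) + 0.21·0
h(Mild) = 0.19·1 + 0.22·h(Severe) + 0.21·h(Healthy) + 0.22·h(Mild) + 0.16·0
Solving: h(Severe) = 0.4664, h(Healthy) = 0.4530, h(Mild) = 0.4971.
Starting from Mild, the probability is 0.4971.

0.4971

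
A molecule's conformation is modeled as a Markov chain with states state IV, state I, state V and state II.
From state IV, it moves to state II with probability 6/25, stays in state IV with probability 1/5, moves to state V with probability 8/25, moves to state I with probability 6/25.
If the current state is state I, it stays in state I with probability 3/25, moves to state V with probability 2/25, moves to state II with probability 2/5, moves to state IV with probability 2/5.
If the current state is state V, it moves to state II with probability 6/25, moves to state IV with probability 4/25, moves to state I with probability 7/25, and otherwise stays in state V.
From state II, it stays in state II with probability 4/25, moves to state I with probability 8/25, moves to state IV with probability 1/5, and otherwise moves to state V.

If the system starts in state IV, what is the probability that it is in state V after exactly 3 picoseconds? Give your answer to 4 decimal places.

0.2616

Propagate the distribution vector 3 picoseconds from state IV.
After 0 picoseconds: (1.0000, 0.0000, 0.0000, 0.0000)
After 1 picosecond: (0.2000, 0.2400, 0.3200, 0.2400)
After 2 picoseconds: (0.2352, 0.2432, 0.2624, 0.2592)
After 3 picoseconds: (0.2381, 0.2420, 0.2616, 0.2582)
P(in state V after 3 picoseconds) = 0.2616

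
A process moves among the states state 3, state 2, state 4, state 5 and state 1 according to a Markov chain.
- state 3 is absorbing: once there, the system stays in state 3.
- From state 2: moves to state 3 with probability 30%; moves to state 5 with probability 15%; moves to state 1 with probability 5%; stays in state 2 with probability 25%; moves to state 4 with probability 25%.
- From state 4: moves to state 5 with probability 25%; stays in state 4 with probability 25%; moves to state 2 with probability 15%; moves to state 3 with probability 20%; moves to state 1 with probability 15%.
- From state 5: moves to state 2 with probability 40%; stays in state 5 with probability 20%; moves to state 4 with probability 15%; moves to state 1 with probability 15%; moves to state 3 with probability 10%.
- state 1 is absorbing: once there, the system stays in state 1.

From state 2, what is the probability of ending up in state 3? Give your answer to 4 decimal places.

Let h(s) be the probability of absorption at state 3 starting from transient state s. Then h(state 3) = 1 and h(state 1) = 0. By first-step analysis:
h(state 2) = 0.3·1 + 0.25·h(state 2) + 0.25·h(state 4) + 0.15·h(state 5) + 0.05·0
h(state 4) = 0.2·1 + 0.15·h(state 2) + 0.25·h(state 4) + 0.25·h(state 5) + 0.15·0
h(state 5) = 0.1·1 + 0.4·h(state 2) + 0.15·h(state 4) + 0.2·h(state 5) + 0.15·0
Solving: h(state 2) = 0.7245, h(state 4) = 0.6122, h(state 5) = 0.6020.
Starting from state 2, the probability is 0.7245.

0.7245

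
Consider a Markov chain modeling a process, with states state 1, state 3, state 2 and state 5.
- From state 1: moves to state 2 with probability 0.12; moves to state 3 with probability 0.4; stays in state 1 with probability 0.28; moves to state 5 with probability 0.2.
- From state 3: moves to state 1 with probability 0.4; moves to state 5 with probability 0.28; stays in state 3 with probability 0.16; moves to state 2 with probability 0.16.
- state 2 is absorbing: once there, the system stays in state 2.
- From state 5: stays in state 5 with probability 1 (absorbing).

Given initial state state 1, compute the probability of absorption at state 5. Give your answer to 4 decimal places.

0.6295

Let h(s) be the probability of absorption at state 5 starting from transient state s. Then h(state 5) = 1 and h(state 2) = 0. By first-step analysis:
h(state 1) = 0.28·h(state 1) + 0.4·h(state 3) + 0.12·0 + 0.2·1
h(state 3) = 0.4·h(state 1) + 0.16·h(state 3) + 0.16·0 + 0.28·1
Solving: h(state 1) = 0.6295, h(state 3) = 0.6331.
Starting from state 1, the probability is 0.6295.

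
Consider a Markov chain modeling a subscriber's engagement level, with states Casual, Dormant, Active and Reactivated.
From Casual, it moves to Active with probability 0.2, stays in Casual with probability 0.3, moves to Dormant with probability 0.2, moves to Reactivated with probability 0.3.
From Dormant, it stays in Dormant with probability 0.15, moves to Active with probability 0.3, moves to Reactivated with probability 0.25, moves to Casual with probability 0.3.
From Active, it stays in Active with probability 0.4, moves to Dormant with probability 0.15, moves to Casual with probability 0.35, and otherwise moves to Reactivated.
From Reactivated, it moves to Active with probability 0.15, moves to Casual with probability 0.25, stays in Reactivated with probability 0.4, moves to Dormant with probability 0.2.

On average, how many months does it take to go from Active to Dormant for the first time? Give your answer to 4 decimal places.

5.6449

Let t(s) be the expected number of months to first reach Dormant from state s, with t(Dormant) = 0. Conditioning on the first month:
t(Casual) = 1 + 0.3·t(Casual) + 0.2·t(Active) + 0.3·t(Reactivated)
t(Active) = 1 + 0.35·t(Casual) + 0.4·t(Active) + 0.1·t(Reactivated)
t(Reactivated) = 1 + 0.25·t(Casual) + 0.15·t(Active) + 0.4·t(Reactivated)
Solving: t(Casual) = 5.3084, t(Active) = 5.6449, t(Reactivated) = 5.2897.
Expected months from Active to Dormant: 5.6449.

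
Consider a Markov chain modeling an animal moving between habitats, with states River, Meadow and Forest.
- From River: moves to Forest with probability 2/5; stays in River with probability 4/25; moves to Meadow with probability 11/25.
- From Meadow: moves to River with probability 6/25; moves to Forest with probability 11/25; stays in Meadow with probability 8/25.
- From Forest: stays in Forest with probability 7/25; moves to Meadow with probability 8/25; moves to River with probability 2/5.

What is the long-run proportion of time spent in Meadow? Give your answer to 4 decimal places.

0.3532

Let the stationary distribution be π with π = πP and π_1 + π_2 + π_3 = 1.
π_1 = 0.16·π_1 + 0.24·π_2 + 0.4·π_3
π_2 = 0.44·π_1 + 0.32·π_2 + 0.32·π_3
Solving with the normalization constraint gives π = (0.2770, 0.3532, 0.3698).
So the stationary probability of Meadow is 0.3532.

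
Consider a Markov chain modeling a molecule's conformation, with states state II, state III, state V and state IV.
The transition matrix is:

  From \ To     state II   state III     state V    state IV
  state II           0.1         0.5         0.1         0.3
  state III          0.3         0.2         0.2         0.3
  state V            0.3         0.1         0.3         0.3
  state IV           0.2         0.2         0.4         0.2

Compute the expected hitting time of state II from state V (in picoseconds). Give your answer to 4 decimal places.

3.6667

Let t(s) be the expected number of picoseconds to first reach state II from state s, with t(state II) = 0. Conditioning on the first picosecond:
t(state III) = 1 + 0.2·t(state III) + 0.2·t(state V) + 0.3·t(state IV)
t(state V) = 1 + 0.1·t(state III) + 0.3·t(state V) + 0.3·t(state IV)
t(state IV) = 1 + 0.2·t(state III) + 0.4·t(state V) + 0.2·t(state IV)
Solving: t(state III) = 3.6667, t(state V) = 3.6667, t(state IV) = 4.0000.
Expected picoseconds from state V to state II: 3.6667.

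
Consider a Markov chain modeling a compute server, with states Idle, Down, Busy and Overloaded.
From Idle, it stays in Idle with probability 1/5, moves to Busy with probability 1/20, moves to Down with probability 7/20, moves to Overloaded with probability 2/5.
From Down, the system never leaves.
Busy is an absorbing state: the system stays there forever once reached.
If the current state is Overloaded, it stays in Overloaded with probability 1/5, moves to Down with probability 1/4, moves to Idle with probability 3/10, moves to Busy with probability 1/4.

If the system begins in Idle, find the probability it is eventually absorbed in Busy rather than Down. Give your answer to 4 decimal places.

0.2692

Let h(s) be the probability of absorption at Busy starting from transient state s. Then h(Busy) = 1 and h(Down) = 0. By first-step analysis:
h(Idle) = 0.2·h(Idle) + 0.35·0 + 0.05·1 + 0.4·h(Overloaded)
h(Overloaded) = 0.3·h(Idle) + 0.25·0 + 0.25·1 + 0.2·h(Overloaded)
Solving: h(Idle) = 0.2692, h(Overloaded) = 0.4135.
Starting from Idle, the probability is 0.2692.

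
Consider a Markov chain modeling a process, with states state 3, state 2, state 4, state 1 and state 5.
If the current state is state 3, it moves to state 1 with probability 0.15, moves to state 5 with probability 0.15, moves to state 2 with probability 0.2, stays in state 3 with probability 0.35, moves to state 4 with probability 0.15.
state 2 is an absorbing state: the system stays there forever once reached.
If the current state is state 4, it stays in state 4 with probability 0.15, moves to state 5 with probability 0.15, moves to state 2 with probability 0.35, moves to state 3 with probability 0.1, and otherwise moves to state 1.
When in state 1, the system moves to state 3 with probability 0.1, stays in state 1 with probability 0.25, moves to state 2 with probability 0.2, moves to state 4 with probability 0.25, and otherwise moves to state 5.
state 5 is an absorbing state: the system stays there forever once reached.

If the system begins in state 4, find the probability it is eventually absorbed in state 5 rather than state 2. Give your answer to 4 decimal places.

Let h(s) be the probability of absorption at state 5 starting from transient state s. Then h(state 5) = 1 and h(state 2) = 0. By first-step analysis:
h(state 3) = 0.35·h(state 3) + 0.2·0 + 0.15·h(state 4) + 0.15·h(state 1) + 0.15·1
h(state 4) = 0.1·h(state 3) + 0.35·0 + 0.15·h(state 4) + 0.25·h(state 1) + 0.15·1
h(state 1) = 0.1·h(state 3) + 0.2·0 + 0.25·h(state 4) + 0.25·h(state 1) + 0.2·1
Solving: h(state 3) = 0.4142, h(state 4) = 0.3546, h(state 1) = 0.4401.
Starting from state 4, the probability is 0.3546.

0.3546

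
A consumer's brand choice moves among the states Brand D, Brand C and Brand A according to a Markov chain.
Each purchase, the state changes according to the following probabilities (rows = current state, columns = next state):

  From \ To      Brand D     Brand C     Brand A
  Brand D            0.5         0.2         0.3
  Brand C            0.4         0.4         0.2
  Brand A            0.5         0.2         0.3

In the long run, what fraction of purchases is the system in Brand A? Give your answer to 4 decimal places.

0.2750

Let the stationary distribution be π with π = πP and π_1 + π_2 + π_3 = 1.
π_1 = 0.5·π_1 + 0.4·π_2 + 0.5·π_3
π_2 = 0.2·π_1 + 0.4·π_2 + 0.2·π_3
Solving with the normalization constraint gives π = (0.4750, 0.2500, 0.2750).
So the stationary probability of Brand A is 0.2750.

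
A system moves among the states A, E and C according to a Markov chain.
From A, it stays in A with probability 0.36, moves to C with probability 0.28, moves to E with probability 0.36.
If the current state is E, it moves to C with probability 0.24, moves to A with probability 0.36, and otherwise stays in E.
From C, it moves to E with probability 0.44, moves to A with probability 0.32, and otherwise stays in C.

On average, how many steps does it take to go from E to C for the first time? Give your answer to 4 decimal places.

Let t(s) be the expected number of steps to first reach C from state s, with t(C) = 0. Conditioning on the first step:
t(A) = 1 + 0.36·t(A) + 0.36·t(E)
t(E) = 1 + 0.36·t(A) + 0.4·t(E)
Solving: t(A) = 3.7736, t(E) = 3.9308.
Expected steps from E to C: 3.9308.

3.9308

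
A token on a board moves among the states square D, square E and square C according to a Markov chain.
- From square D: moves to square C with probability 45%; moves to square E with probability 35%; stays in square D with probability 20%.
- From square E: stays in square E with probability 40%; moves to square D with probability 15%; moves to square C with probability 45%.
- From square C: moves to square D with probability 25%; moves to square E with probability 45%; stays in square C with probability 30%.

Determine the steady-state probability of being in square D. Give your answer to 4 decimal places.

Let the stationary distribution be π with π = πP and π_1 + π_2 + π_3 = 1.
π_1 = 0.2·π_1 + 0.15·π_2 + 0.25·π_3
π_2 = 0.35·π_1 + 0.4·π_2 + 0.45·π_3
Solving with the normalization constraint gives π = (0.1991, 0.4096, 0.3913).
So the stationary probability of square D is 0.1991.

0.1991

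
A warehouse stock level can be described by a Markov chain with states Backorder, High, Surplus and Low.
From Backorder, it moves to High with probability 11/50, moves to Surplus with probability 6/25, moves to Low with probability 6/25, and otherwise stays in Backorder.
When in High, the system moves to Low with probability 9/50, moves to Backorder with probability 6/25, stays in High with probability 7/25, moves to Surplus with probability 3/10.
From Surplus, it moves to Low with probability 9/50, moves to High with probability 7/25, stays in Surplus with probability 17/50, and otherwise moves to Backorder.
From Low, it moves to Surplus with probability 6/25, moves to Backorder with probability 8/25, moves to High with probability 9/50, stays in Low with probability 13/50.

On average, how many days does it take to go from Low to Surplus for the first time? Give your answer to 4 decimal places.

Let t(s) be the expected number of days to first reach Surplus from state s, with t(Surplus) = 0. Conditioning on the first day:
t(Backorder) = 1 + 0.3·t(Backorder) + 0.22·t(High) + 0.24·t(Low)
t(High) = 1 + 0.24·t(Backorder) + 0.28·t(High) + 0.18·t(Low)
t(Low) = 1 + 0.32·t(Backorder) + 0.18·t(High) + 0.26·t(Low)
Solving: t(Backorder) = 3.9455, t(High) = 3.6930, t(Low) = 3.9558.
Expected days from Low to Surplus: 3.9558.

3.9558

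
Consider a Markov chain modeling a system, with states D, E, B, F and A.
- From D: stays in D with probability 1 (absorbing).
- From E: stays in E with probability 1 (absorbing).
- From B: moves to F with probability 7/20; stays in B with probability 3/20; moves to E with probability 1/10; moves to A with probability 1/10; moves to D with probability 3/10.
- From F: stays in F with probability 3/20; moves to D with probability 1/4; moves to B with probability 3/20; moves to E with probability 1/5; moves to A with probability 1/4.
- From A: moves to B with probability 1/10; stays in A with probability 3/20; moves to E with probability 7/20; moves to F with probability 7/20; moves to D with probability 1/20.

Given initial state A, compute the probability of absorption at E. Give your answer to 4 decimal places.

0.6660

Let h(s) be the probability of absorption at E starting from transient state s. Then h(E) = 1 and h(D) = 0. By first-step analysis:
h(B) = 0.3·0 + 0.1·1 + 0.15·h(B) + 0.35·h(F) + 0.1·h(A)
h(F) = 0.25·0 + 0.2·1 + 0.15·h(B) + 0.15·h(F) + 0.25·h(A)
h(A) = 0.05·0 + 0.35·1 + 0.1·h(B) + 0.35·h(F) + 0.15·h(A)
Solving: h(B) = 0.4028, h(F) = 0.5022, h(A) = 0.6660.
Starting from A, the probability is 0.6660.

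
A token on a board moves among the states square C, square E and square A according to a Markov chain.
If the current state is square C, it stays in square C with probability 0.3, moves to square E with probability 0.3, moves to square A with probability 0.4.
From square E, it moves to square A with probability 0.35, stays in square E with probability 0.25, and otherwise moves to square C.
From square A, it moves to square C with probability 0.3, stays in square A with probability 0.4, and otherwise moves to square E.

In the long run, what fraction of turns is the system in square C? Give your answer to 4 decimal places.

0.3286

Let the stationary distribution be π with π = πP and π_1 + π_2 + π_3 = 1.
π_1 = 0.3·π_1 + 0.4·π_2 + 0.3·π_3
π_2 = 0.3·π_1 + 0.25·π_2 + 0.3·π_3
Solving with the normalization constraint gives π = (0.3286, 0.2857, 0.3857).
So the stationary probability of square C is 0.3286.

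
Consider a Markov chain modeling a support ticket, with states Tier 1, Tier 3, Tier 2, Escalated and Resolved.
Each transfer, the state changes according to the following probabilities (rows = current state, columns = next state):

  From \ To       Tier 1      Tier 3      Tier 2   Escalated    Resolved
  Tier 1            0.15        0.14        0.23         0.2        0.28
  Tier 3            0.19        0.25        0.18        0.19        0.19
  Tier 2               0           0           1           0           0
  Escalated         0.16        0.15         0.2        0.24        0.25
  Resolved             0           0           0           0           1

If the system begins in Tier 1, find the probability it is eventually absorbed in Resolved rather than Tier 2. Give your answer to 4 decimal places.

Let h(s) be the probability of absorption at Resolved starting from transient state s. Then h(Resolved) = 1 and h(Tier 2) = 0. By first-step analysis:
h(Tier 1) = 0.15·h(Tier 1) + 0.14·h(Tier 3) + 0.23·0 + 0.2·h(Escalated) + 0.28·1
h(Tier 3) = 0.19·h(Tier 1) + 0.25·h(Tier 3) + 0.18·0 + 0.19·h(Escalated) + 0.19·1
h(Escalated) = 0.16·h(Tier 1) + 0.15·h(Tier 3) + 0.2·0 + 0.24·h(Escalated) + 0.25·1
Solving: h(Tier 1) = 0.5459, h(Tier 3) = 0.5306, h(Escalated) = 0.5486.
Starting from Tier 1, the probability is 0.5459.

0.5459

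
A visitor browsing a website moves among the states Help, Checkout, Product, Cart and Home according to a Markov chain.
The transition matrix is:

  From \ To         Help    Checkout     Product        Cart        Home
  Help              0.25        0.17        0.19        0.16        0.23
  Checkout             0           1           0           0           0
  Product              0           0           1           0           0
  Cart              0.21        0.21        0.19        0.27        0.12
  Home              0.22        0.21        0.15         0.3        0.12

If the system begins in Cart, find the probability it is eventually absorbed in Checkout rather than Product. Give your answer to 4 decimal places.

0.5220

Let h(s) be the probability of absorption at Checkout starting from transient state s. Then h(Checkout) = 1 and h(Product) = 0. By first-step analysis:
h(Help) = 0.25·h(Help) + 0.17·1 + 0.19·0 + 0.16·h(Cart) + 0.23·h(Home)
h(Cart) = 0.21·h(Help) + 0.21·1 + 0.19·0 + 0.27·h(Cart) + 0.12·h(Home)
h(Home) = 0.22·h(Help) + 0.21·1 + 0.15·0 + 0.3·h(Cart) + 0.12·h(Home)
Solving: h(Help) = 0.5045, h(Cart) = 0.5220, h(Home) = 0.5427.
Starting from Cart, the probability is 0.5220.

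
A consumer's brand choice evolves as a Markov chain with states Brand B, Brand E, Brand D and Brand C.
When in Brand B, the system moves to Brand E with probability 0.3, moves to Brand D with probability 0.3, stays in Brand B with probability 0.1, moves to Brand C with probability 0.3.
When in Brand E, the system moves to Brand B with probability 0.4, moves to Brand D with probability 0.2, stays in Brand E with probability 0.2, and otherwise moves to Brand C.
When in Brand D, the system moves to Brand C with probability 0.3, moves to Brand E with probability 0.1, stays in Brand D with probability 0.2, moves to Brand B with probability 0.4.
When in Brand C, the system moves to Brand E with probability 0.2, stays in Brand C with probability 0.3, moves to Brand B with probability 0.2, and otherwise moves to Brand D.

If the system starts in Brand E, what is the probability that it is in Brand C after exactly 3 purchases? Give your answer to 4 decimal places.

Propagate the distribution vector 3 purchases from Brand E.
After 0 purchases: (0.0000, 1.0000, 0.0000, 0.0000)
After 1 purchase: (0.4000, 0.2000, 0.2000, 0.2000)
After 2 purchases: (0.2400, 0.2200, 0.2600, 0.2800)
After 3 purchases: (0.2720, 0.1980, 0.2520, 0.2780)
P(in Brand C after 3 purchases) = 0.2780

0.2780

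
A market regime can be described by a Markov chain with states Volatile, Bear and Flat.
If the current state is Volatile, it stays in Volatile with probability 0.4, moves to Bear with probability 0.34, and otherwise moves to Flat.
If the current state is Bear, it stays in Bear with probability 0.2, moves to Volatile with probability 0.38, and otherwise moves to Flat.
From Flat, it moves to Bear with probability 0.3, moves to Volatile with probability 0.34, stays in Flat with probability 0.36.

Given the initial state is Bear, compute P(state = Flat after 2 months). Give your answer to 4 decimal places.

Sum over the intermediate state after 1 month:
P = P(Bear→Volatile)·P(Volatile→Flat) + P(Bear→Bear)·P(Bear→Flat) + P(Bear→Flat)·P(Flat→Flat)
  = 0.38×0.26 + 0.2×0.42 + 0.42×0.36
  = 0.0988 + 0.0840 + 0.1512 = 0.3340

0.3340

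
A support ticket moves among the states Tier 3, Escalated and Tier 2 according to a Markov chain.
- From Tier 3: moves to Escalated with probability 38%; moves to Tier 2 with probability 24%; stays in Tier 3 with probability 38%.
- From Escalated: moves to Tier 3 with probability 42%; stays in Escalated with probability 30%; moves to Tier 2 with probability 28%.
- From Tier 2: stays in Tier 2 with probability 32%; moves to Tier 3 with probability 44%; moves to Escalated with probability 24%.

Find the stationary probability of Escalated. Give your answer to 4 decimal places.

0.3163

Let the stationary distribution be π with π = πP and π_1 + π_2 + π_3 = 1.
π_1 = 0.38·π_1 + 0.42·π_2 + 0.44·π_3
π_2 = 0.38·π_1 + 0.3·π_2 + 0.24·π_3
Solving with the normalization constraint gives π = (0.4091, 0.3163, 0.2746).
So the stationary probability of Escalated is 0.3163.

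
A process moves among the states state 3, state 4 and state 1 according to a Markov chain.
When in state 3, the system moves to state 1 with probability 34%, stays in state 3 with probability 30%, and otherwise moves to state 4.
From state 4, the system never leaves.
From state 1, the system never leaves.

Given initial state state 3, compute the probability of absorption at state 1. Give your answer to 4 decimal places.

0.4857

Let h(s) be the probability of absorption at state 1 starting from transient state s. Then h(state 1) = 1 and h(state 4) = 0. By first-step analysis:
h(state 3) = 0.3·h(state 3) + 0.36·0 + 0.34·1
Solving: h(state 3) = 0.4857.
Starting from state 3, the probability is 0.4857.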